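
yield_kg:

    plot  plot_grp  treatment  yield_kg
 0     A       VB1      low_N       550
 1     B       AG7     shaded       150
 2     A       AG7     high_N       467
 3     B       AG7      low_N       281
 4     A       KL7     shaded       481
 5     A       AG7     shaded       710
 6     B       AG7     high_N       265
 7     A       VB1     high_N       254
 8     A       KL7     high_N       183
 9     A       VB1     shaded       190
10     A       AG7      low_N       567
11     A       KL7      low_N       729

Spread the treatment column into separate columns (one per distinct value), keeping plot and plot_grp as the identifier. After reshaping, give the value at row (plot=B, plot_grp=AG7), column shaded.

Wide layout: rows indexed by plot and plot_grp, columns are the 3 distinct treatment values (low_N, shaded, high_N).
Cell (plot=B, plot_grp=AG7, treatment=shaded) draws from the long row where plot=B, plot_grp=AG7 and treatment=shaded, which has yield_kg=150.

150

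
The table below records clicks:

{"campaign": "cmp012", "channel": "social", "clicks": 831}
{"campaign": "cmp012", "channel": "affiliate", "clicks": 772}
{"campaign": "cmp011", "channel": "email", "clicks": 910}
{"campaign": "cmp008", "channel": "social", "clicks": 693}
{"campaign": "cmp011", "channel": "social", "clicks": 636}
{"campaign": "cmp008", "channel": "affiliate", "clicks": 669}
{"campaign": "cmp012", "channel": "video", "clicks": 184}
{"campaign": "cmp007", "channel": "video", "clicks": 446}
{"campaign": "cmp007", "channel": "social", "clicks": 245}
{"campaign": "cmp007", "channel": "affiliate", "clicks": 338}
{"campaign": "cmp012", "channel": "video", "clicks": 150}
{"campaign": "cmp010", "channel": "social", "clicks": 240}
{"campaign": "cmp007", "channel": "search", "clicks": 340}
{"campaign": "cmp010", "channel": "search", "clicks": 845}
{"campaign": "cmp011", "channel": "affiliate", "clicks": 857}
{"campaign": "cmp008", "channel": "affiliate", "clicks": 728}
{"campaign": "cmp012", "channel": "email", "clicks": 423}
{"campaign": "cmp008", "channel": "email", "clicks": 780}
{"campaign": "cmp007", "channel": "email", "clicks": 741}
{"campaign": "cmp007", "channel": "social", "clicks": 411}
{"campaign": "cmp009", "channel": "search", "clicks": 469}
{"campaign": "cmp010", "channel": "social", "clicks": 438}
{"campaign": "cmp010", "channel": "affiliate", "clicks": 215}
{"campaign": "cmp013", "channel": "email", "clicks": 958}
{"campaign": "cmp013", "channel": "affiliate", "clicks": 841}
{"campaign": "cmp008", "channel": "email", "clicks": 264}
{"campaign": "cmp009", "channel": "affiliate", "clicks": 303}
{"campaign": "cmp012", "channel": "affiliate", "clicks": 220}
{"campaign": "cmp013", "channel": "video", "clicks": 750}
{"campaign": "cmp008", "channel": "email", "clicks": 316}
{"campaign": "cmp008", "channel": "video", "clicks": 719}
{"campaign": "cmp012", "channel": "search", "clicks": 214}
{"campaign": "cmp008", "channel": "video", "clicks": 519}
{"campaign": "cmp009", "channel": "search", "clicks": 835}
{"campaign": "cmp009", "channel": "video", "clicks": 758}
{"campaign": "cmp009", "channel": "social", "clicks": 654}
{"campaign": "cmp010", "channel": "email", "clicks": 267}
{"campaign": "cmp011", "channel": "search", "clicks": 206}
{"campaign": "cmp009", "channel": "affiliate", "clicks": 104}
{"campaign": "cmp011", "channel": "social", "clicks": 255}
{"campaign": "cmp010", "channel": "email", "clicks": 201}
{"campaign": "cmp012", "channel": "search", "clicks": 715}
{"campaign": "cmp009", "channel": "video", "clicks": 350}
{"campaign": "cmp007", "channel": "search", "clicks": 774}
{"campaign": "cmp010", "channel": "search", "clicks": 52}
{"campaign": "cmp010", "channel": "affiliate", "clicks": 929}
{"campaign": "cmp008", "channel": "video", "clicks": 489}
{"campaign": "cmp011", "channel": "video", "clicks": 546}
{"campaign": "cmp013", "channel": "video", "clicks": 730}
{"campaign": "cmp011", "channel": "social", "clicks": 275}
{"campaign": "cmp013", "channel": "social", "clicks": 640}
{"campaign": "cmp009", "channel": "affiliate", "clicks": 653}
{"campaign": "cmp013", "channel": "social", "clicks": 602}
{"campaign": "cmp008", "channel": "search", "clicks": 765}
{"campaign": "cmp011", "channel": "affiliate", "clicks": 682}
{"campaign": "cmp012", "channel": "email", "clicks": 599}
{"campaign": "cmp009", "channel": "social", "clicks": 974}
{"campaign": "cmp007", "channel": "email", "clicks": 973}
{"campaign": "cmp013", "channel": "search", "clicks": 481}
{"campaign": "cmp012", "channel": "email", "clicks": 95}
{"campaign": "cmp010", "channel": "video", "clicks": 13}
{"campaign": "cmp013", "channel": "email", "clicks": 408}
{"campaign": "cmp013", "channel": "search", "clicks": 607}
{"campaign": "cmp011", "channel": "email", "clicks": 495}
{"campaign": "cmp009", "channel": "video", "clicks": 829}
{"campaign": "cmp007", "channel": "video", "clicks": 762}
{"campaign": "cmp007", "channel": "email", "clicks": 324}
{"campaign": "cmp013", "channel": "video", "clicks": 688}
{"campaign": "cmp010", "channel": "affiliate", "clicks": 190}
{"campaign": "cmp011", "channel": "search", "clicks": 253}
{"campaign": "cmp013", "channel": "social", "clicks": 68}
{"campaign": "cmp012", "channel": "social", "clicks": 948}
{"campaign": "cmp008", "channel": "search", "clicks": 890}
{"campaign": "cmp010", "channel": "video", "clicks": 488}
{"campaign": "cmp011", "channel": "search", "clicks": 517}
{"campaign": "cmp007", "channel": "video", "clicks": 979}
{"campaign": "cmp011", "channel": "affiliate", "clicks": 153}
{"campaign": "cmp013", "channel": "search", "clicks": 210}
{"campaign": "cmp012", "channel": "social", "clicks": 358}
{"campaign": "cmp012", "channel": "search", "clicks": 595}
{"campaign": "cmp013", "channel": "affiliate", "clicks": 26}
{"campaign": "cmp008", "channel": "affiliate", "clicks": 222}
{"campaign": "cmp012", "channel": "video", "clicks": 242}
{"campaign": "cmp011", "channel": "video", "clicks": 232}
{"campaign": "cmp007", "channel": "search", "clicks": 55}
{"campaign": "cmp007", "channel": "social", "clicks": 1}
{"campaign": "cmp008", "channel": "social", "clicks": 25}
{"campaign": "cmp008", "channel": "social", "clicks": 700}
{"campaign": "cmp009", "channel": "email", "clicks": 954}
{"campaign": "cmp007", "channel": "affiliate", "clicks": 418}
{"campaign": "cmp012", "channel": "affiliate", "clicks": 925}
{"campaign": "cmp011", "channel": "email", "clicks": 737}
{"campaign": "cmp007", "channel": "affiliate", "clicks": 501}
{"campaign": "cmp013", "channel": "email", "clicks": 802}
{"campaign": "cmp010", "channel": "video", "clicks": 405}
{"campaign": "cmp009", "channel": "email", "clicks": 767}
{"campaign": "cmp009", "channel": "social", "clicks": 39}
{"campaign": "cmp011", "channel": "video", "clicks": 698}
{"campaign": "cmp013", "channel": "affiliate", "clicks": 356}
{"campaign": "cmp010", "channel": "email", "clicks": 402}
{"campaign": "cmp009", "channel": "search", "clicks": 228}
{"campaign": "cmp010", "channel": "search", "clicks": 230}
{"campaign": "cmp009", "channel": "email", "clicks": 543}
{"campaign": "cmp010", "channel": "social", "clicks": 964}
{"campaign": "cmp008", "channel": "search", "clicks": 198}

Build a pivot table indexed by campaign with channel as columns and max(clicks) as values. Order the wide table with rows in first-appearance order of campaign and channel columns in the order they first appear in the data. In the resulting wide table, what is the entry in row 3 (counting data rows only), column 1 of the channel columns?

With rows in first-appearance order of campaign, row 3 is campaign=cmp008. channel columns in first-appearance order: social, affiliate, email, video, search; column 1 is social.
Long rows with campaign=cmp008, channel=social: max(693, 25, 700) = 700.

700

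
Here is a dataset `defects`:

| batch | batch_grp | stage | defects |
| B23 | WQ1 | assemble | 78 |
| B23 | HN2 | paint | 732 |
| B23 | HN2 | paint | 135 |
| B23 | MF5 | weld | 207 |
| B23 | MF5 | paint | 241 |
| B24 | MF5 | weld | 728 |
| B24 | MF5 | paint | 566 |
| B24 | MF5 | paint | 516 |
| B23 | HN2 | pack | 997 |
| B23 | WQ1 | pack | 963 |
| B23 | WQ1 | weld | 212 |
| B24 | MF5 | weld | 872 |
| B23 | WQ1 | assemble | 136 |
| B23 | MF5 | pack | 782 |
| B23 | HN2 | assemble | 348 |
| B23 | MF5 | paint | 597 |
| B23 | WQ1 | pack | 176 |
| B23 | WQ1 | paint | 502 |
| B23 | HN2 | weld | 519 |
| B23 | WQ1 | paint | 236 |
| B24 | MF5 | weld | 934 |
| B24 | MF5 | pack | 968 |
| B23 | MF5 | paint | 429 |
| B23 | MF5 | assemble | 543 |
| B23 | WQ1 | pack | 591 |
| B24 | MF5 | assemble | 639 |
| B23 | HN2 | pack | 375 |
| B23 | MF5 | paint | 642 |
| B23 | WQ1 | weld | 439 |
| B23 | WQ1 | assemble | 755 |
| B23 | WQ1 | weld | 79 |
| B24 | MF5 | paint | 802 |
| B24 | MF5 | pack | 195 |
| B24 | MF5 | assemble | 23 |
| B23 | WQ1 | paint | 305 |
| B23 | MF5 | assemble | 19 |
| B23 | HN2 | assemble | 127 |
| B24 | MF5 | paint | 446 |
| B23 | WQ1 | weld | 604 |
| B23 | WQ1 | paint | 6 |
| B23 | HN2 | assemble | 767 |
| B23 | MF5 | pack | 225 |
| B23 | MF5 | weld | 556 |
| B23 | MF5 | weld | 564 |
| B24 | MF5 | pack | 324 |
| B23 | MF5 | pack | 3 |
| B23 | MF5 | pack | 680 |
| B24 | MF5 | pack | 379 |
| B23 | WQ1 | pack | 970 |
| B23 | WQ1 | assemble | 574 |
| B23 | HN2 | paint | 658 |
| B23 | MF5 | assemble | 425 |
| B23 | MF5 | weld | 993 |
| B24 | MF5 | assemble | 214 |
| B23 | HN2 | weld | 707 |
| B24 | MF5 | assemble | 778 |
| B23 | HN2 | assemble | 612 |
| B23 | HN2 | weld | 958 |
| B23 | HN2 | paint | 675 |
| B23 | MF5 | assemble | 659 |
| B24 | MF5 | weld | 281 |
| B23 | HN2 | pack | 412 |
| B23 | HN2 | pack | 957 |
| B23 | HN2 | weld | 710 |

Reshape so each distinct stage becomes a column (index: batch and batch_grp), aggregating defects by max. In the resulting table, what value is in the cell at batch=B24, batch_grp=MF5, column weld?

934

Rows with batch=B24, batch_grp=MF5 and stage=weld: defects values are 728, 872, 934, 281.
max(728, 872, 934, 281) = 934.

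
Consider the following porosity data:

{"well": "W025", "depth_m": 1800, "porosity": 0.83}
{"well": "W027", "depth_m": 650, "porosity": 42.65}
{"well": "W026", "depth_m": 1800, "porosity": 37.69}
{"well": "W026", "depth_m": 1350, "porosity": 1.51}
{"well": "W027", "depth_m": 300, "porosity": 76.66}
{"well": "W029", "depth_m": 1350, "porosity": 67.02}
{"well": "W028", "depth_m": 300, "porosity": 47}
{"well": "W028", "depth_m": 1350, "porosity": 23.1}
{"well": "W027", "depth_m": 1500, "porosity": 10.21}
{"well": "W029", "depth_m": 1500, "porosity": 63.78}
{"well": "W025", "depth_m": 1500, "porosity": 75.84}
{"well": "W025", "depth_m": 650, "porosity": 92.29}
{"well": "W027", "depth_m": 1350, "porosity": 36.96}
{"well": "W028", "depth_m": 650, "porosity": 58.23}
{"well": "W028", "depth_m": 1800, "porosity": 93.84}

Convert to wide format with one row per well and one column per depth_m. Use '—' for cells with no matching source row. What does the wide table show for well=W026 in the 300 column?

No long-format row has well=W026 and depth_m=300, so the cell is —.

—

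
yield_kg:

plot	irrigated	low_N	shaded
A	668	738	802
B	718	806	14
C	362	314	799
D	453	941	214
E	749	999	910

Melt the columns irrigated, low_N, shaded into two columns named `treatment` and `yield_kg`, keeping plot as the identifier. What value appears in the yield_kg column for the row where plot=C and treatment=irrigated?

Unpivoting turns each (plot, wide-column) pair into one long row.
The wide cell at row C, column irrigated holds 362, so the long row (C, irrigated) has yield_kg=362.

362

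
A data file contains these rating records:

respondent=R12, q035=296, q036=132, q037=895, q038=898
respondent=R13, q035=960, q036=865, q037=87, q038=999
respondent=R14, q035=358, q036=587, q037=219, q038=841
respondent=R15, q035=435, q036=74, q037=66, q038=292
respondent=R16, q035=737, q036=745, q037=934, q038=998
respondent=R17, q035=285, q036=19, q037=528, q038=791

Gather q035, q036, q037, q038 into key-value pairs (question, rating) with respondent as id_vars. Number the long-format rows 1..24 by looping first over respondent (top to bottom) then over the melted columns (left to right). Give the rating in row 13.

24 rows total (6 × 4). Row 13: index ⌊(13-1)/4⌋ = 3 into respondent → R15; (13-1) mod 4 = 0 into the melted columns → q035.
So row 13 is (R15, q035, 435); rating = 435.

435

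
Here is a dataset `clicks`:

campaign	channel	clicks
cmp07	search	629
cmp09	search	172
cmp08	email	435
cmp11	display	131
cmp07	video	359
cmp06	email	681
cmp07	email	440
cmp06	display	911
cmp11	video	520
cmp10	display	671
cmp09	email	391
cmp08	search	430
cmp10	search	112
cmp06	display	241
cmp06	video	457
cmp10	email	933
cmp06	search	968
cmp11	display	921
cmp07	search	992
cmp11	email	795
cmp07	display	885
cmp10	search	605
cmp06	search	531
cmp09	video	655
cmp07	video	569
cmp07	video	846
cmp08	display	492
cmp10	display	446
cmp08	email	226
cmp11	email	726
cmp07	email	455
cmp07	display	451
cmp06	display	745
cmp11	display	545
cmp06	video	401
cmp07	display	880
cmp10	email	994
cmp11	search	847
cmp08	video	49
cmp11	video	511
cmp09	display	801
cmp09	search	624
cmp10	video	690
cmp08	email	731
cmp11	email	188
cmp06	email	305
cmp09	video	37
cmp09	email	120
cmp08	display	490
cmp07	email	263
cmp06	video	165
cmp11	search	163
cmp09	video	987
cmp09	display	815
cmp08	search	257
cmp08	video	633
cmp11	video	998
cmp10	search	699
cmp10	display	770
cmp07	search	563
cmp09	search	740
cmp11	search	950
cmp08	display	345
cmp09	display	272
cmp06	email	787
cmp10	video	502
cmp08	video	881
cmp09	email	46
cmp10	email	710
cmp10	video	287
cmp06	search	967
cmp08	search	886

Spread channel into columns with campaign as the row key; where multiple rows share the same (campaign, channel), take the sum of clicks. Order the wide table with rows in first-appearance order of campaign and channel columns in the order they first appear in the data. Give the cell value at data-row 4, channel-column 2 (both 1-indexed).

1709

With rows in first-appearance order of campaign, row 4 is campaign=cmp11. channel columns in first-appearance order: search, email, display, video; column 2 is email.
Long rows with campaign=cmp11, channel=email: 795 + 726 + 188 = 1709.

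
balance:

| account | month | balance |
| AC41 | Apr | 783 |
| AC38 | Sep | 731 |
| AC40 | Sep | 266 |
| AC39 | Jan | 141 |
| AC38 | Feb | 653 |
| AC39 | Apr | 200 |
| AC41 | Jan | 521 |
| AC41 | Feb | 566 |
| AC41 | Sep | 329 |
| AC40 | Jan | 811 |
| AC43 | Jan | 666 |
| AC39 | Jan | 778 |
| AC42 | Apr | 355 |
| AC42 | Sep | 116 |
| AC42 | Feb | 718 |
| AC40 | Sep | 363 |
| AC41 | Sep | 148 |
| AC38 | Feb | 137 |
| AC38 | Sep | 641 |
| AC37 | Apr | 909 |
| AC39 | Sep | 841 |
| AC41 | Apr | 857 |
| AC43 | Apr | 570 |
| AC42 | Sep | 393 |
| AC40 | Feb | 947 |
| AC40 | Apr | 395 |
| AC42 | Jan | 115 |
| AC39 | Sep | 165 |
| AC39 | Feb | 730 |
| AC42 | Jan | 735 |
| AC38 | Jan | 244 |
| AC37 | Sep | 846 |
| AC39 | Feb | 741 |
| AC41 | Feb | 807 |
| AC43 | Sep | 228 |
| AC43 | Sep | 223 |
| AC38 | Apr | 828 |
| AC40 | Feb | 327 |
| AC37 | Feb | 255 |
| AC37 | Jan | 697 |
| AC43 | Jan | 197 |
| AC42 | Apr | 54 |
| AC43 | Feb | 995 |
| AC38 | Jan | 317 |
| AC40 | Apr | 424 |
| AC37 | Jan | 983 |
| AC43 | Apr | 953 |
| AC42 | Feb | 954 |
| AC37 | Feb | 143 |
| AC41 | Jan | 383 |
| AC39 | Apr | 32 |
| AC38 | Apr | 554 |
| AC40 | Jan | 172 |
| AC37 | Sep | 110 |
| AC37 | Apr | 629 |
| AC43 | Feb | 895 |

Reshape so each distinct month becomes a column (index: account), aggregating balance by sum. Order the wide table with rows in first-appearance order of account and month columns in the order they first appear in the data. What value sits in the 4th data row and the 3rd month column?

With rows in first-appearance order of account, row 4 is account=AC39. month columns in first-appearance order: Apr, Sep, Jan, Feb; column 3 is Jan.
Long rows with account=AC39, month=Jan: 141 + 778 = 919.

919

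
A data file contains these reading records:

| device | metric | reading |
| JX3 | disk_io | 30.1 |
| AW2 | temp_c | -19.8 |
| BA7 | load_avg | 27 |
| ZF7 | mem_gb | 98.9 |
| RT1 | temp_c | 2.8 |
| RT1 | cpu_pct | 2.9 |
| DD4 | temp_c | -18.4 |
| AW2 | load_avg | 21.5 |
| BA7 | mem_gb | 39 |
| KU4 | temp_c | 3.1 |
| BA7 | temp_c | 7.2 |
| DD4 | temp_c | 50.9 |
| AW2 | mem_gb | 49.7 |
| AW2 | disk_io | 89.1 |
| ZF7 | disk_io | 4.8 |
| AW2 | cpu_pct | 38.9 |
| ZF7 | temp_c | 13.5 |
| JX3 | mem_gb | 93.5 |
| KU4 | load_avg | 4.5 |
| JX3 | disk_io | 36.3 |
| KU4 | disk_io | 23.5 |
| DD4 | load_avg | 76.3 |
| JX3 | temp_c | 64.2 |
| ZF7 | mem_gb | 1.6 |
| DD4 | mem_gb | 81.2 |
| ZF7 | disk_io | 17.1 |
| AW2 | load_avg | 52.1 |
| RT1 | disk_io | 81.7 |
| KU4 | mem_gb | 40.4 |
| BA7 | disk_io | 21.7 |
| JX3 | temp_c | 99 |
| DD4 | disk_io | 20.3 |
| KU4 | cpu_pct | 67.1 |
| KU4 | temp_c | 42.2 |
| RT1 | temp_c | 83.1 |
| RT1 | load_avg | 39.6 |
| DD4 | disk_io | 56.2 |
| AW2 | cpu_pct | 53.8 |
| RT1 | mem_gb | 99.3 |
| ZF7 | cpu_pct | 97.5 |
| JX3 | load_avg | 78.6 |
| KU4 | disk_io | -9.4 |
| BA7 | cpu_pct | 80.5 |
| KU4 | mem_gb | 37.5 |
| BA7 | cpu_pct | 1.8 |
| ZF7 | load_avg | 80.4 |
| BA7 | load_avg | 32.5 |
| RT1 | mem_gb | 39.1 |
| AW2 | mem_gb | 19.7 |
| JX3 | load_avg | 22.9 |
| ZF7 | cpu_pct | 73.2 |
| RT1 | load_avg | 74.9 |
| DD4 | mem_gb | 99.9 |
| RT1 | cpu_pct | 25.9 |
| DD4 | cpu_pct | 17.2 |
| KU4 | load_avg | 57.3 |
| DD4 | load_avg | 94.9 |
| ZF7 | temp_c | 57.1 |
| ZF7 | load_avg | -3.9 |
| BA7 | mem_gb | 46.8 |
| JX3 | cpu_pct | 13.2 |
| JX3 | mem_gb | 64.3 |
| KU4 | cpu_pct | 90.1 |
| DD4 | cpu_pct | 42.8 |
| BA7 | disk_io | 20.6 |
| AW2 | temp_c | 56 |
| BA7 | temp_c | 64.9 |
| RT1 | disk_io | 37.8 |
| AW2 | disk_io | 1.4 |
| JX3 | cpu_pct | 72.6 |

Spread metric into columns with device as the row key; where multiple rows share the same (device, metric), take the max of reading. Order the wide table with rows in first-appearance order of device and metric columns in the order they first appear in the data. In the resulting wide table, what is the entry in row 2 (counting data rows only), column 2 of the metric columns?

With rows in first-appearance order of device, row 2 is device=AW2. metric columns in first-appearance order: disk_io, temp_c, load_avg, mem_gb, cpu_pct; column 2 is temp_c.
Long rows with device=AW2, metric=temp_c: max(-19.8, 56) = 56.

56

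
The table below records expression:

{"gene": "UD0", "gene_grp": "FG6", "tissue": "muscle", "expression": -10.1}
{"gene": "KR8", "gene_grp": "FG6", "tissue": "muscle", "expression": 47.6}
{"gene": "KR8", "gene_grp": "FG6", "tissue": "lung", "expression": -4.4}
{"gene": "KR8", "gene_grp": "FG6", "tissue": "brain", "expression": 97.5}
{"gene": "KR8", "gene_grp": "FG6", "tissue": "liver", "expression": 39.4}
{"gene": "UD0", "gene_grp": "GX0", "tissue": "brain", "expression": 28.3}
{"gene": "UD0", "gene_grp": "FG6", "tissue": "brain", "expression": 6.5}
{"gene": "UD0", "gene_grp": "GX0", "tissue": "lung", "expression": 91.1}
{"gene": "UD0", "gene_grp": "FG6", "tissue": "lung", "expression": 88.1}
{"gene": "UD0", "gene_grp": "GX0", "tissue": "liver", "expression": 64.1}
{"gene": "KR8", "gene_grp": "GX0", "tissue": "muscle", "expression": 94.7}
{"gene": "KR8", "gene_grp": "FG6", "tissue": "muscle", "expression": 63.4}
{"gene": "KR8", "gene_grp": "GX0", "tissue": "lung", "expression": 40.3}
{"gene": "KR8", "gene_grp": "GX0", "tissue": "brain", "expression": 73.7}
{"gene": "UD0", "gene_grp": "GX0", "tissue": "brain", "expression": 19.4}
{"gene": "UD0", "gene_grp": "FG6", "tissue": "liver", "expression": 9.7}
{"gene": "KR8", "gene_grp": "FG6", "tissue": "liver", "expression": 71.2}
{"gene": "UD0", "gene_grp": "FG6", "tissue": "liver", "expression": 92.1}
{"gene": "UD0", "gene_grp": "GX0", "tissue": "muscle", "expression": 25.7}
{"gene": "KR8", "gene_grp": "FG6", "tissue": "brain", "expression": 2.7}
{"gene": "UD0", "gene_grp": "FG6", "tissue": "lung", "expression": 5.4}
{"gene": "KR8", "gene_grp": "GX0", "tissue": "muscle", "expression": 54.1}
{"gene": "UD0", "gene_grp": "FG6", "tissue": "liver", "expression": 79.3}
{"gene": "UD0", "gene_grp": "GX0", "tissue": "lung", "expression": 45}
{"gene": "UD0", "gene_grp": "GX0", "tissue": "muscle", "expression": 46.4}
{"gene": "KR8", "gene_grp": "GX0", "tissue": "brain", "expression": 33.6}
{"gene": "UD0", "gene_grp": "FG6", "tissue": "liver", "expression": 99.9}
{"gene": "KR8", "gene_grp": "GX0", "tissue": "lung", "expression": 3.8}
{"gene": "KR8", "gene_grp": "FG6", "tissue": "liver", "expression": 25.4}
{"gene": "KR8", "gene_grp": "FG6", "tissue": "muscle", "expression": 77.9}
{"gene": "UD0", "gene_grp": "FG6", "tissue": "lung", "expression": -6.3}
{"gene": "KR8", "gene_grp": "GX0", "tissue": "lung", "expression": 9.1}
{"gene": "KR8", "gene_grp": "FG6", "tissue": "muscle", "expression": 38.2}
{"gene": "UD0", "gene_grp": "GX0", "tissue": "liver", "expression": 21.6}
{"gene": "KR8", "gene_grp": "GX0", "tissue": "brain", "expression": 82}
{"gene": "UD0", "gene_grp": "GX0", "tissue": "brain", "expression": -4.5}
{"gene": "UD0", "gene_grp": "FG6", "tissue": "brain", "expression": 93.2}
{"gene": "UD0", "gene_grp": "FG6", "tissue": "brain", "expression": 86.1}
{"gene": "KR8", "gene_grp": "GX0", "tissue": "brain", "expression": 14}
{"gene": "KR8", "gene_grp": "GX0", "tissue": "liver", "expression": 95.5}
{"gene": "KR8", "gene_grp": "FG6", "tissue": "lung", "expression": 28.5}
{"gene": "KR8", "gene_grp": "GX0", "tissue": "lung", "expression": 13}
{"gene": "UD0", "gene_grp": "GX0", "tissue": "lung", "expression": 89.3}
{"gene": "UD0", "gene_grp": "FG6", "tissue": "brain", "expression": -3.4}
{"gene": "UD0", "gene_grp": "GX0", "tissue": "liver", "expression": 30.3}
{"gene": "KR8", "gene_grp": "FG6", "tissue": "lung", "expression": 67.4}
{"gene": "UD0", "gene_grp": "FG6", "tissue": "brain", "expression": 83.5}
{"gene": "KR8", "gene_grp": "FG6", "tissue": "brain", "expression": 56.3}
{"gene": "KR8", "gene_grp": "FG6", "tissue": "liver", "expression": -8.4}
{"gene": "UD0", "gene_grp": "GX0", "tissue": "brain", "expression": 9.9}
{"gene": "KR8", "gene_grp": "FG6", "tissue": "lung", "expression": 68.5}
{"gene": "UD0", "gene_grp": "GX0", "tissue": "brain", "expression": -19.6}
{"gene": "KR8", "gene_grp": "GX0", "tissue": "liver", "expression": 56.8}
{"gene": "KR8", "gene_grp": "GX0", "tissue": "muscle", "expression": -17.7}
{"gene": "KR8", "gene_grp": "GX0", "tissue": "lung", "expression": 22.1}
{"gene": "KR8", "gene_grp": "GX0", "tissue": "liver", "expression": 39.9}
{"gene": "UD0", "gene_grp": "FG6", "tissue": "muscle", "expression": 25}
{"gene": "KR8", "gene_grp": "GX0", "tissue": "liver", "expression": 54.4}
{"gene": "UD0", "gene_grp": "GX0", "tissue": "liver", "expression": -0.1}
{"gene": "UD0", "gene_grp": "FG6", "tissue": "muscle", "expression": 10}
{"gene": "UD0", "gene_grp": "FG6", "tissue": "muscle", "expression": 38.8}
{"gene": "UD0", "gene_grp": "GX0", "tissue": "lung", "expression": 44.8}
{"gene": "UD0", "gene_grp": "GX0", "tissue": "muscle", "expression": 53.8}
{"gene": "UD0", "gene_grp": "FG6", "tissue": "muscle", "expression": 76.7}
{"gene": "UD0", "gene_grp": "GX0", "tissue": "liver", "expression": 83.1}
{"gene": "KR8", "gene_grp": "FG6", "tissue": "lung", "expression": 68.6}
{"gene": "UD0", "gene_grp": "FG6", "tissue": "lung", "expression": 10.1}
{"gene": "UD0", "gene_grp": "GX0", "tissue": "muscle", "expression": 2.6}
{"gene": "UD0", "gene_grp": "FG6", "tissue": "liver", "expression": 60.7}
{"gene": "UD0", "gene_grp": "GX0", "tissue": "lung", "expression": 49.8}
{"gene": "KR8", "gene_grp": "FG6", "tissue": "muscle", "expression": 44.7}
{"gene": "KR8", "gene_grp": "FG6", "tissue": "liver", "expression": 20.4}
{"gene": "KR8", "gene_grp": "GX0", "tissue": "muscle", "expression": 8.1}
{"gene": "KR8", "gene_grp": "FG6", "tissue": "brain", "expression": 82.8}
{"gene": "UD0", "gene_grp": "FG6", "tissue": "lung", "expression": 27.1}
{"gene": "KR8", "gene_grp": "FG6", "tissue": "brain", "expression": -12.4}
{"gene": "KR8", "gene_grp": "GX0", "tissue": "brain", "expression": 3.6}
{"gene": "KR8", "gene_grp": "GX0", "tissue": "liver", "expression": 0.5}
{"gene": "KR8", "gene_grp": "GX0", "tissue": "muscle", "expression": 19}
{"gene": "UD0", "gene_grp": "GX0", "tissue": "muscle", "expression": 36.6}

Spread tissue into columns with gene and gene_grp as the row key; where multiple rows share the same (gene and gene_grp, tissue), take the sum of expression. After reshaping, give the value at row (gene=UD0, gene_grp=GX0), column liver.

199

Rows with gene=UD0, gene_grp=GX0 and tissue=liver: expression values are 64.1, 21.6, 30.3, -0.1, 83.1.
64.1 + 21.6 + 30.3 + -0.1 + 83.1 = 199.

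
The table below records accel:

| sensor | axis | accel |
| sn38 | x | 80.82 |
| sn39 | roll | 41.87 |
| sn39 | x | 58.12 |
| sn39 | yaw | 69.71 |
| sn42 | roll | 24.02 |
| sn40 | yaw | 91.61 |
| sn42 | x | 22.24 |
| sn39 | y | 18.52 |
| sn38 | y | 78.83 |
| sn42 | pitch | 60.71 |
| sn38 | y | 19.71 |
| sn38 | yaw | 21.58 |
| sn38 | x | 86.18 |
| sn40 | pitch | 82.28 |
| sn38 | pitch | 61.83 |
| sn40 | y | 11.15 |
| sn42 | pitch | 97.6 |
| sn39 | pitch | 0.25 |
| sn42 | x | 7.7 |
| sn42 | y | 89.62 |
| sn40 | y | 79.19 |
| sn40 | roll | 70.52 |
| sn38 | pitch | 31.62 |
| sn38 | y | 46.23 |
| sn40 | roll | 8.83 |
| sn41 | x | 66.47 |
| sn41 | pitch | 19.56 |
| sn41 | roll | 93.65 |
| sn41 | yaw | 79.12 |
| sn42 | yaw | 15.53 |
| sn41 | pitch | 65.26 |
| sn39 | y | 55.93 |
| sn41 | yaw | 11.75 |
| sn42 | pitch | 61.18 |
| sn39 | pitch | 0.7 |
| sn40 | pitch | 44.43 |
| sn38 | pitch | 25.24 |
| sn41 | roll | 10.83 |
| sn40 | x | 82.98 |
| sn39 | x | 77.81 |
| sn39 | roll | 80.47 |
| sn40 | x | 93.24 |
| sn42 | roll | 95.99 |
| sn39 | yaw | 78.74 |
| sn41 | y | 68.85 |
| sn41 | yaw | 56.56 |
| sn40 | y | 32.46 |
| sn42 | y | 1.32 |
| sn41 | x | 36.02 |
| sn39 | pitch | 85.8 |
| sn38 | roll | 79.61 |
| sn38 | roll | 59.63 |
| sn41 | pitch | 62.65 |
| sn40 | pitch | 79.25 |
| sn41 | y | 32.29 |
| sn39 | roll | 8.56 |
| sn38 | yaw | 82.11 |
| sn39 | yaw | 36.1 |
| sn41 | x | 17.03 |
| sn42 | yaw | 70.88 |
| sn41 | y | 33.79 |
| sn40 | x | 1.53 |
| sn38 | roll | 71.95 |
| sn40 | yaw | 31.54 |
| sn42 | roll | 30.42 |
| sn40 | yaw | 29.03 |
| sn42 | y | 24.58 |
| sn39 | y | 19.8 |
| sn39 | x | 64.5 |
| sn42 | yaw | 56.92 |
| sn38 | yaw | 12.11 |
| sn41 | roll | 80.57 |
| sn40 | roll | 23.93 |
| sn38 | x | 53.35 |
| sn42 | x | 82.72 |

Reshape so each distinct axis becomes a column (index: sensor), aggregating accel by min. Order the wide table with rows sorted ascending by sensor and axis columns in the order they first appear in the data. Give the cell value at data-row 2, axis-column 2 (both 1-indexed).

8.56

With rows sorted ascending by sensor, row 2 is sensor=sn39. axis columns in first-appearance order: x, roll, yaw, y, pitch; column 2 is roll.
Long rows with sensor=sn39, axis=roll: min(41.87, 80.47, 8.56) = 8.56.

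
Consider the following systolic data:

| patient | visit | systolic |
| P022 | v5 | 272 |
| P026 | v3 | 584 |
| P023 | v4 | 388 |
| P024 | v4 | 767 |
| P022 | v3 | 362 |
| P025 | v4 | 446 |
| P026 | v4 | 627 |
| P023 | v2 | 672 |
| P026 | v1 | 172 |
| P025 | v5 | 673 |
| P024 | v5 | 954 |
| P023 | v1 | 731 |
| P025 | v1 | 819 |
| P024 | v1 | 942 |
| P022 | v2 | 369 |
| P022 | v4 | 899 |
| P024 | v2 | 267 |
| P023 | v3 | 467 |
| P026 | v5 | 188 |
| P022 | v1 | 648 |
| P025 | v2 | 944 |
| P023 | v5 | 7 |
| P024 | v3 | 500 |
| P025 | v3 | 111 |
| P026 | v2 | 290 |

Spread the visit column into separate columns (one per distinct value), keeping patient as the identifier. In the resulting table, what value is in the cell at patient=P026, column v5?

188

Wide layout: rows indexed by patient, columns are the 5 distinct visit values (v5, v3, v4, v2, v1).
Cell (patient=P026, visit=v5) draws from the long row where patient=P026 and visit=v5, which has systolic=188.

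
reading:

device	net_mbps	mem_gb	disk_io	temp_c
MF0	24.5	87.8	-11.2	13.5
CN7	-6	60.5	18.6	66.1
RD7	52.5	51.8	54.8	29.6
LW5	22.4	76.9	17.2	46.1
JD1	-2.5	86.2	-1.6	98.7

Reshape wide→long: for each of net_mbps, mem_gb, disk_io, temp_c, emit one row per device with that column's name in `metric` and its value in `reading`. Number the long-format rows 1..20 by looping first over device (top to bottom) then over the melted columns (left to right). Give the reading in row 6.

20 rows total (5 × 4). Row 6: index ⌊(6-1)/4⌋ = 1 into device → CN7; (6-1) mod 4 = 1 into the melted columns → mem_gb.
So row 6 is (CN7, mem_gb, 60.5); reading = 60.5.

60.5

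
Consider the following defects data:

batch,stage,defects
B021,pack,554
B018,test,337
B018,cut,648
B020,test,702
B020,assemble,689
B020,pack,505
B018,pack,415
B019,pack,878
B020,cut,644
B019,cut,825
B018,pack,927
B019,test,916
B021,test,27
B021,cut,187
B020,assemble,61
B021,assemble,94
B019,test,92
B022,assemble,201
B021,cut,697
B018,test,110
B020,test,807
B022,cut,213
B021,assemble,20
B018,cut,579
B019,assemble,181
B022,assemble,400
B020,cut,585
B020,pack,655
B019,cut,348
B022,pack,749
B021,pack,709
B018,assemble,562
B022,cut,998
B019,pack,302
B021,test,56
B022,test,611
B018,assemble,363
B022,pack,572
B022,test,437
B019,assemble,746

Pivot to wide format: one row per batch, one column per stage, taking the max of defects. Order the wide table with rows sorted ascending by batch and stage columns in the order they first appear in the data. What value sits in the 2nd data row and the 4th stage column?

With rows sorted ascending by batch, row 2 is batch=B019. stage columns in first-appearance order: pack, test, cut, assemble; column 4 is assemble.
Long rows with batch=B019, stage=assemble: max(181, 746) = 746.

746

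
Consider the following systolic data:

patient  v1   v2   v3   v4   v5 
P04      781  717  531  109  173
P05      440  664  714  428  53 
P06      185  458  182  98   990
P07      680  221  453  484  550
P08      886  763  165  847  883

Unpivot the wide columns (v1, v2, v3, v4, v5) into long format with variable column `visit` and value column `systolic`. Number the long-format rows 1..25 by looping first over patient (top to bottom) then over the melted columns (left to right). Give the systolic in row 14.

98

25 rows total (5 × 5). Row 14: index ⌊(14-1)/5⌋ = 2 into patient → P06; (14-1) mod 5 = 3 into the melted columns → v4.
So row 14 is (P06, v4, 98); systolic = 98.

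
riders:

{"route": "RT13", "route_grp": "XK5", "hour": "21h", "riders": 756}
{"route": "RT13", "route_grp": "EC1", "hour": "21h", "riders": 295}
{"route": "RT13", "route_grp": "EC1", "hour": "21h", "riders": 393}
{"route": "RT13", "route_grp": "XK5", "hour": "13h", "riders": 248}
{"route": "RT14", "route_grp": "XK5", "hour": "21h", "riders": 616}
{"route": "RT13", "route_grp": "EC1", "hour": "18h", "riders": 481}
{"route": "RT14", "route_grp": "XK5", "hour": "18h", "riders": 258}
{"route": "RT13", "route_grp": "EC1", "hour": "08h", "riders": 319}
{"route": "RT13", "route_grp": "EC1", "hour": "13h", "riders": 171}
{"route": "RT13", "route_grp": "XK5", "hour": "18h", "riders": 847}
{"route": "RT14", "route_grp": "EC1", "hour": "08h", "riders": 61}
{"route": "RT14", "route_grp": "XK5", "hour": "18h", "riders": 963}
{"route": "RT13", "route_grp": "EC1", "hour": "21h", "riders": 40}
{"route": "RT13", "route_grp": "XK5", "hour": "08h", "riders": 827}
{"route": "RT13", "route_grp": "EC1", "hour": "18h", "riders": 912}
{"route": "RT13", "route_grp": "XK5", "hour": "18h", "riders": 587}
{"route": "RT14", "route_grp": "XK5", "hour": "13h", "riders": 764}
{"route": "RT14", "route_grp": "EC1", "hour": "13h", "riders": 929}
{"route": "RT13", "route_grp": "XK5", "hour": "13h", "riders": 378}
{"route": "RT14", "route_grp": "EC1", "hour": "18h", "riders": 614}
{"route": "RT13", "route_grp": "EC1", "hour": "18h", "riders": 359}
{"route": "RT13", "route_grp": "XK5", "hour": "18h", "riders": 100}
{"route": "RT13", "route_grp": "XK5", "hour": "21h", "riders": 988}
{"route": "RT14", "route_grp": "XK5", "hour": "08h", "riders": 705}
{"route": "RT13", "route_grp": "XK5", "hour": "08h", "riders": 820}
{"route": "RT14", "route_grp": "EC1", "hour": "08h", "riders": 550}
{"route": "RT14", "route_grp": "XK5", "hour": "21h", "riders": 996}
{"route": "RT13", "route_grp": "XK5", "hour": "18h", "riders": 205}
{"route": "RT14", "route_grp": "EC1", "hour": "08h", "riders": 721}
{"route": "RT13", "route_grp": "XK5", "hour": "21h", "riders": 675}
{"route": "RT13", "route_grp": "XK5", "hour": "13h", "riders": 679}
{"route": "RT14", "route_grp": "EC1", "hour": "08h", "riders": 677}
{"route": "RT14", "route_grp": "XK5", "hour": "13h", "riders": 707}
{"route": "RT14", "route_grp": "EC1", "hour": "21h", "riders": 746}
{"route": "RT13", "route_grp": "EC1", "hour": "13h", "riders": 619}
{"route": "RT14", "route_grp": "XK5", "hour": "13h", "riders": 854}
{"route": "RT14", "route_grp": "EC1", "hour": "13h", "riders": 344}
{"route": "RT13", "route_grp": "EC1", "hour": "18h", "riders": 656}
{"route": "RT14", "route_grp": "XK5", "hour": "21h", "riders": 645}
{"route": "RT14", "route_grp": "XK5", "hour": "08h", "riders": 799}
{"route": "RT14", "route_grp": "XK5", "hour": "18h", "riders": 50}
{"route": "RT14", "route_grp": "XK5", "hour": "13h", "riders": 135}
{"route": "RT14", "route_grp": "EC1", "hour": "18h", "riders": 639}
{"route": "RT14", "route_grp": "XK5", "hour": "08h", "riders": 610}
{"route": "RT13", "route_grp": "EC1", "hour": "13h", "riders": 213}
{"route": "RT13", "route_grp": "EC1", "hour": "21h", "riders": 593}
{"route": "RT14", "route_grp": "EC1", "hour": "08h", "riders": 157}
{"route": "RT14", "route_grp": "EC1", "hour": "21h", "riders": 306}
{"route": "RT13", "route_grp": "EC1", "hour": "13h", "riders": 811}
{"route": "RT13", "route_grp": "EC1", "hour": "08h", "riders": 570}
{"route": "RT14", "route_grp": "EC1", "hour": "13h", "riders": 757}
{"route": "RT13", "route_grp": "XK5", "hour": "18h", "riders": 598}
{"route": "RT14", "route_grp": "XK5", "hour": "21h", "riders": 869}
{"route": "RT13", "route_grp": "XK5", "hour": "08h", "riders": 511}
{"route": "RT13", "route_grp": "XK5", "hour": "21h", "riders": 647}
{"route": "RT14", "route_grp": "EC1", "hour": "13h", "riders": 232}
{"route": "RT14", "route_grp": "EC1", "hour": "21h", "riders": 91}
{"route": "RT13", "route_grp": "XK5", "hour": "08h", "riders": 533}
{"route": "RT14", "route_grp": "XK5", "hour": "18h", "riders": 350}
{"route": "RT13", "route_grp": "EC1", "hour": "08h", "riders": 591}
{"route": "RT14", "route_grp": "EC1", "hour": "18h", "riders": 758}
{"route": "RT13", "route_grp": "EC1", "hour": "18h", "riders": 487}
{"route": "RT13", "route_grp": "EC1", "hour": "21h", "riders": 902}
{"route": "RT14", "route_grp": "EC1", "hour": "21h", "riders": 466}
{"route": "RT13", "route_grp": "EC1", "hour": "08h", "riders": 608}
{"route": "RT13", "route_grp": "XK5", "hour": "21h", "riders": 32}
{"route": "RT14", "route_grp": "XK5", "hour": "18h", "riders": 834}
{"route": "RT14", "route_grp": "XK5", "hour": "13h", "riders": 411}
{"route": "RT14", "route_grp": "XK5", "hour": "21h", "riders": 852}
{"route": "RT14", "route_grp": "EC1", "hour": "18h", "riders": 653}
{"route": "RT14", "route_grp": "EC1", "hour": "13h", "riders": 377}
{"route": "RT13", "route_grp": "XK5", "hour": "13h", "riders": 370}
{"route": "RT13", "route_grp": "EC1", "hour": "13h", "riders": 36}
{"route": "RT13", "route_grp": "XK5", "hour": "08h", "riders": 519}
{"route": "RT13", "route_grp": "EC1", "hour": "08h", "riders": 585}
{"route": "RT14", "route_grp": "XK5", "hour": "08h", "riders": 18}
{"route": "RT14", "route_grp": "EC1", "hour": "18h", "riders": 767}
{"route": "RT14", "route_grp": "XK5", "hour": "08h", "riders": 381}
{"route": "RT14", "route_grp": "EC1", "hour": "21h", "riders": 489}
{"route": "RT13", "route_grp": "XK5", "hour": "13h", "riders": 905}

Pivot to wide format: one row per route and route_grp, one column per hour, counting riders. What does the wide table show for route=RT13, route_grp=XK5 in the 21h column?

5

Rows with route=RT13, route_grp=XK5 and hour=21h: riders values are 756, 988, 675, 647, 32.
5 rows match — count = 5.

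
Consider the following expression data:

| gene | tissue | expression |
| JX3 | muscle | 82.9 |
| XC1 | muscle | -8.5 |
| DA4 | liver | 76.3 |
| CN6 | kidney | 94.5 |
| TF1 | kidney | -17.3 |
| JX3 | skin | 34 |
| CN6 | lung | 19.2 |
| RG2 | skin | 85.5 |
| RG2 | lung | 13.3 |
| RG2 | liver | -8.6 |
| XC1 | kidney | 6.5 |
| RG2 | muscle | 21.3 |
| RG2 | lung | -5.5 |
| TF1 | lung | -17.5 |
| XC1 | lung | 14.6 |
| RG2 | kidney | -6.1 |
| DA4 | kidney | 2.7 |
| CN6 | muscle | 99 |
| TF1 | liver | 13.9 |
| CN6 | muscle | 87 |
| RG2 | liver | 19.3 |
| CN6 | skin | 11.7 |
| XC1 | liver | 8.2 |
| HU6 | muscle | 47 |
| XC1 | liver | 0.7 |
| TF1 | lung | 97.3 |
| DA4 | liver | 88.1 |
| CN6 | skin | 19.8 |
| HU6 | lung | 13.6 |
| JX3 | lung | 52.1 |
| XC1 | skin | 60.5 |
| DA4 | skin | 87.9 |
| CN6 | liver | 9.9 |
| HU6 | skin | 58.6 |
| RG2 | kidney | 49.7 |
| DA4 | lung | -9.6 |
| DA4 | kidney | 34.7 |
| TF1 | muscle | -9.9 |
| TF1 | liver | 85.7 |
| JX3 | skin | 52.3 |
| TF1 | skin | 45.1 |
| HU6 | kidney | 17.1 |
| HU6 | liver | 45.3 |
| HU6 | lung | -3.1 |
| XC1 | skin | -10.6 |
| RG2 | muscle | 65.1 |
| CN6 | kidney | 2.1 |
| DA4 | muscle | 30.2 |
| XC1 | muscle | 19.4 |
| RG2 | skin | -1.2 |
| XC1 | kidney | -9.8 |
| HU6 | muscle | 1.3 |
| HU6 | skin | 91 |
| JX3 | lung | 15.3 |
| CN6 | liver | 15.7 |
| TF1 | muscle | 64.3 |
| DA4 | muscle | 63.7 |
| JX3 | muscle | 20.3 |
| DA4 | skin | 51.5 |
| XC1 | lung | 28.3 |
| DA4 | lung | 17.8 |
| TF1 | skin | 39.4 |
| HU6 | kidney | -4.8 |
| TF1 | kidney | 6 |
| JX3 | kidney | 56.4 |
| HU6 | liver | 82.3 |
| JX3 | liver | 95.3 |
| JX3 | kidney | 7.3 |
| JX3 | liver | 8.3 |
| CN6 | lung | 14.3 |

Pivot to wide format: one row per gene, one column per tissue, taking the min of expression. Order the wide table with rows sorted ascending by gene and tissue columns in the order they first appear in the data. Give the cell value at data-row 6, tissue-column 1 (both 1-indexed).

-9.9

With rows sorted ascending by gene, row 6 is gene=TF1. tissue columns in first-appearance order: muscle, liver, kidney, skin, lung; column 1 is muscle.
Long rows with gene=TF1, tissue=muscle: min(-9.9, 64.3) = -9.9.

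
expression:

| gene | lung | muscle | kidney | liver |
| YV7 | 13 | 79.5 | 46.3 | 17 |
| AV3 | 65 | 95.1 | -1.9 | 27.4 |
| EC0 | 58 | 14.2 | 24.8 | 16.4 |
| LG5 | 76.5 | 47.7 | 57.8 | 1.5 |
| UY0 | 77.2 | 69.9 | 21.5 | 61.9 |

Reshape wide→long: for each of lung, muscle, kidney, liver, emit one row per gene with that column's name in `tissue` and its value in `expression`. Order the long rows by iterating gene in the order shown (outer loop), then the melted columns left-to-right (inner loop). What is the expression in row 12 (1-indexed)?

16.4

20 rows total (5 × 4). Row 12: index ⌊(12-1)/4⌋ = 2 into gene → EC0; (12-1) mod 4 = 3 into the melted columns → liver.
So row 12 is (EC0, liver, 16.4); expression = 16.4.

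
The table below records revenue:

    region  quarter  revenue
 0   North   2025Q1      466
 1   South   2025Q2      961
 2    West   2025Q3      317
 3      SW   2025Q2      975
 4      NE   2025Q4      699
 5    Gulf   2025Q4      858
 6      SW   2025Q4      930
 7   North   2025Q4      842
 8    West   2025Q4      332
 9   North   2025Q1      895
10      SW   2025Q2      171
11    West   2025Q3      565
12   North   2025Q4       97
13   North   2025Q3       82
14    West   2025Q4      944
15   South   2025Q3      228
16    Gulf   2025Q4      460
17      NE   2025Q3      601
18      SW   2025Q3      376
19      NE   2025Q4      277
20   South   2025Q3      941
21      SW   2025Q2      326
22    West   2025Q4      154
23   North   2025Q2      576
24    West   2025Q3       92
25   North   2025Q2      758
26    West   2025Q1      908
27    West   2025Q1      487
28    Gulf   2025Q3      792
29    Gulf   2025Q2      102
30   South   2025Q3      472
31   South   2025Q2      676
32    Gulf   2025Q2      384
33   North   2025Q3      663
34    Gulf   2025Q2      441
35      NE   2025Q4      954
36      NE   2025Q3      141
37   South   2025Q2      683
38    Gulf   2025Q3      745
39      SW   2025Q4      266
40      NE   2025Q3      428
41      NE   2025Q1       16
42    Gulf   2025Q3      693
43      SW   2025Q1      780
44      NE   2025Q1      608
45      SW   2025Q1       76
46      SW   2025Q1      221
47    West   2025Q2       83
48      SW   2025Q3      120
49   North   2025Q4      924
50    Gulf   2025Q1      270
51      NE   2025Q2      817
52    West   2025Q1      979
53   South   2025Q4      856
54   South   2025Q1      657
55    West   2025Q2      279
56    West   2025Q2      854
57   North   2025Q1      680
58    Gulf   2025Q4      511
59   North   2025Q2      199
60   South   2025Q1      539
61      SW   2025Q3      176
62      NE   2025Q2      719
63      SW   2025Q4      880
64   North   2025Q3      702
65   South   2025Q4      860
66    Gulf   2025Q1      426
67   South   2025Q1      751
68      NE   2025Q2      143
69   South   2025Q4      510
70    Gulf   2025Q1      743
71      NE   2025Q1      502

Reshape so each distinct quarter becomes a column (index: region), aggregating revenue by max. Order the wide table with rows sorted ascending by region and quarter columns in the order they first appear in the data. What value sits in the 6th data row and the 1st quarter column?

979

With rows sorted ascending by region, row 6 is region=West. quarter columns in first-appearance order: 2025Q1, 2025Q2, 2025Q3, 2025Q4; column 1 is 2025Q1.
Long rows with region=West, quarter=2025Q1: max(908, 487, 979) = 979.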